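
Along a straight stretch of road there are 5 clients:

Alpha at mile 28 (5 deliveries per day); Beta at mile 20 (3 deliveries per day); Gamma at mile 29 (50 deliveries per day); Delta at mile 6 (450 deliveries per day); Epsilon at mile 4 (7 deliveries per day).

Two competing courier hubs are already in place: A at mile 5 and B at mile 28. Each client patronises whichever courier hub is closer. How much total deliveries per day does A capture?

457

The indifferent point is the midpoint (5+28)/2 = 16.5; clients left of it (closer to A at 5) go to A, those right go to B.
  Epsilon at 4 (w=7) → A
  Delta at 6 (w=450) → A
  Beta at 20 (w=3) → B
  Alpha at 28 (w=5) → B
  Gamma at 29 (w=50) → B
A captures 457; B captures 58.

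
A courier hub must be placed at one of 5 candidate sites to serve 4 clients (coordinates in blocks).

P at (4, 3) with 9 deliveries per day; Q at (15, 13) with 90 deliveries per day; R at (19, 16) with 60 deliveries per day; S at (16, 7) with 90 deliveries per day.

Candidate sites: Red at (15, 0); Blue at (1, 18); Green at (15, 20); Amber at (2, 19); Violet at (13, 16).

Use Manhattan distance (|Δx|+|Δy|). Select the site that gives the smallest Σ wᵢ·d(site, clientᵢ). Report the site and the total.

Total weighted distance at each candidate:
  Red (15, 0): total = 3216
  Blue (1, 18): total = 5412
  Green (15, 20): total = 2622
  Amber (2, 19): total = 5412
  Violet (13, 16): total = 2088
Minimum is at Violet with total 2088 blocks.

Violet, total 2088 blocks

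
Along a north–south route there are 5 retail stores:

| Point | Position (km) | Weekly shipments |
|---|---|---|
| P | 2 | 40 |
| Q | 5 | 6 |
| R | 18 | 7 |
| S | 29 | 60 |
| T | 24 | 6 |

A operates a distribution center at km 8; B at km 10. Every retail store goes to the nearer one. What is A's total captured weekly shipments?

46

The indifferent point is the midpoint (8+10)/2 = 9; retail stores left of it (closer to A at 8) go to A, those right go to B.
  P at 2 (w=40) → A
  Q at 5 (w=6) → A
  R at 18 (w=7) → B
  T at 24 (w=6) → B
  S at 29 (w=60) → B
A captures 46; B captures 73.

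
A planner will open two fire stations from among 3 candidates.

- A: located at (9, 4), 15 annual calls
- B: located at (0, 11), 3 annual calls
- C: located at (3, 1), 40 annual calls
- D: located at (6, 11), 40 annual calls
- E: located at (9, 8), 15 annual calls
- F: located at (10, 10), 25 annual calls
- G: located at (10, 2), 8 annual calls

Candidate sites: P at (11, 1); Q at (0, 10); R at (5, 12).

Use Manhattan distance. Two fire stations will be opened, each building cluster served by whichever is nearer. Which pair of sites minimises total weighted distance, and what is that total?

{P, R}, total 804

Evaluate every pair (each demand assigned to the nearer of the two):
  {P, R}: total = 804
  {P, Q}: total = 1079
  {Q, R}: total = 1158
Best pair: {P, R} with total 804.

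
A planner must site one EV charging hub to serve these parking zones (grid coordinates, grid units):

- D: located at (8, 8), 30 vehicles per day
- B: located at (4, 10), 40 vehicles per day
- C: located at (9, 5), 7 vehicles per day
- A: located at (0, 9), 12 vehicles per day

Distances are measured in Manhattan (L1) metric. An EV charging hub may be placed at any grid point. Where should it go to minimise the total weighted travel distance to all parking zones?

(4, 9)

Manhattan distance separates: Σwᵢ(|x−xᵢ|+|y−yᵢ|) = Σwᵢ|x−xᵢ| + Σwᵢ|y−yᵢ|, so x and y are optimised independently as 1-D weighted medians.
Total weight W = 89; half = 44.5.
x-coordinate, sorted with cumulative weight:
  x=0 (A, w=12) cum 12
  x=4 (B, w=40) cum 52  ← median
  x=8 (D, w=30) cum 82
  x=9 (C, w=7) cum 89
⇒ x* = 4
y-coordinate, sorted with cumulative weight:
  y=5 (C, w=7) cum 7
  y=8 (D, w=30) cum 37
  y=9 (A, w=12) cum 49  ← median
  y=10 (B, w=40) cum 89
⇒ y* = 9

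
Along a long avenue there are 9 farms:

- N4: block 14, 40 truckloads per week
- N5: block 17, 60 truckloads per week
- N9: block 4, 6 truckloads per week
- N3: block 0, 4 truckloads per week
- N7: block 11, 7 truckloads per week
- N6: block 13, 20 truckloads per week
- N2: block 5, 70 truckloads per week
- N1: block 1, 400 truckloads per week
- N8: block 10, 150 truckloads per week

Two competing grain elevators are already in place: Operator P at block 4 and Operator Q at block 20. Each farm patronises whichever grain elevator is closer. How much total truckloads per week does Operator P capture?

The indifferent point is the midpoint (4+20)/2 = 12; farms left of it (closer to Operator P at 4) go to Operator P, those right go to Operator Q.
  N3 at 0 (w=4) → Operator P
  N1 at 1 (w=400) → Operator P
  N9 at 4 (w=6) → Operator P
  N2 at 5 (w=70) → Operator P
  N8 at 10 (w=150) → Operator P
  N7 at 11 (w=7) → Operator P
  N6 at 13 (w=20) → Operator Q
  N4 at 14 (w=40) → Operator Q
  N5 at 17 (w=60) → Operator Q
Operator P captures 637; Operator Q captures 120.

637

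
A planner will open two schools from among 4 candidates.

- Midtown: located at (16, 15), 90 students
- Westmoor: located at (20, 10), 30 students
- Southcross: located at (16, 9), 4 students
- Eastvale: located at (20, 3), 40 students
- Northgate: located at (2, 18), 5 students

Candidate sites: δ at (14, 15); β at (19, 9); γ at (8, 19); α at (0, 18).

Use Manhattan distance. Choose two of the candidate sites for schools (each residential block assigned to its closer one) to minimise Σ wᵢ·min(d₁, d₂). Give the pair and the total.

Evaluate every pair (each demand assigned to the nearer of the two):
  {δ, β}: total = 607
  {β, α}: total = 1172
  {β, γ}: total = 1197
  {δ, α}: total = 1272
  {δ, γ}: total = 1297
  {γ, α}: total = 2912
Best pair: {δ, β} with total 607.

{δ, β}, total 607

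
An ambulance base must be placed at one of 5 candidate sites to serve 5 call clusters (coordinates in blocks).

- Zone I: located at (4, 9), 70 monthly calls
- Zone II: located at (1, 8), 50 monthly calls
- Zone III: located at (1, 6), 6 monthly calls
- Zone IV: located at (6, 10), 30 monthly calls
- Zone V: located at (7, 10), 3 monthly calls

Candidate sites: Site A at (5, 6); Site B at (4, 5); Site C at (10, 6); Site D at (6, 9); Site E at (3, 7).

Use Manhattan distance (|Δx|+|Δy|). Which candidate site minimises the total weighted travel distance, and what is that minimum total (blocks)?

Site D, total 524 blocks

Total weighted distance at each candidate:
  Site A (5, 6): total = 772
  Site B (4, 5): total = 838
  Site C (10, 6): total = 1495
  Site D (6, 9): total = 524
  Site E (3, 7): total = 579
Minimum is at Site D with total 524 blocks.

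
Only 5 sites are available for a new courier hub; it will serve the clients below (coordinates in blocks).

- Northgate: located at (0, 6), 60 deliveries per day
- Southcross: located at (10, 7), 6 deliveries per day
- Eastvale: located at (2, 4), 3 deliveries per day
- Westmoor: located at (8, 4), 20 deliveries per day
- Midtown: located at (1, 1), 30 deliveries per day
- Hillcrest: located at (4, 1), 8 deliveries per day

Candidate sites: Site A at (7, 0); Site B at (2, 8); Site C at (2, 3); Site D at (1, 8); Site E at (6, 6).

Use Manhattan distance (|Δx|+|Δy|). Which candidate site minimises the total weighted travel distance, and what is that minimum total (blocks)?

Site C, total 637 blocks

Total weighted distance at each candidate:
  Site A (7, 0): total = 1209
  Site B (2, 8): total = 818
  Site C (2, 3): total = 637
  Site D (1, 8): total = 765
  Site E (6, 6): total = 844
Minimum is at Site C with total 637 blocks.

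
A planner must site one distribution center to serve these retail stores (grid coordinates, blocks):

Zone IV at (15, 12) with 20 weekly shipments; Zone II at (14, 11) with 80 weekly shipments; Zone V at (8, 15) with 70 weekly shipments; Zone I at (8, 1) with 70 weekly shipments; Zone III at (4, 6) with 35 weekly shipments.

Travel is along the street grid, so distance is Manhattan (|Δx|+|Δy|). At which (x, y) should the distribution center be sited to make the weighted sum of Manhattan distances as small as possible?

(8, 11)

Manhattan distance separates: Σwᵢ(|x−xᵢ|+|y−yᵢ|) = Σwᵢ|x−xᵢ| + Σwᵢ|y−yᵢ|, so x and y are optimised independently as 1-D weighted medians.
Total weight W = 275; half = 137.5.
x-coordinate, sorted with cumulative weight:
  x=4 (Zone III, w=35) cum 35
  x=8 (Zone V, w=70) cum 105
  x=8 (Zone I, w=70) cum 175  ← median
  x=14 (Zone II, w=80) cum 255
  x=15 (Zone IV, w=20) cum 275
⇒ x* = 8
y-coordinate, sorted with cumulative weight:
  y=1 (Zone I, w=70) cum 70
  y=6 (Zone III, w=35) cum 105
  y=11 (Zone II, w=80) cum 185  ← median
  y=12 (Zone IV, w=20) cum 205
  y=15 (Zone V, w=70) cum 275
⇒ y* = 11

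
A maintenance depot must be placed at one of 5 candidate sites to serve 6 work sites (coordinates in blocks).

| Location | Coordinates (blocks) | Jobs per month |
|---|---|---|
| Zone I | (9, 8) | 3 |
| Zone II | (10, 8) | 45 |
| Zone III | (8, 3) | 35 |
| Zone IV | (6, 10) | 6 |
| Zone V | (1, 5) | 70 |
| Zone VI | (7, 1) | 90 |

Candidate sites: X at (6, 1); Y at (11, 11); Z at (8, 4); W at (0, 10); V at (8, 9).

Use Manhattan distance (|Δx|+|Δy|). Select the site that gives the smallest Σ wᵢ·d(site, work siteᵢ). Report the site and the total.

Z, total 1288 blocks

Total weighted distance at each candidate:
  X (6, 1): total = 1439
  Y (11, 11): total = 2996
  Z (8, 4): total = 1288
  W (0, 10): total = 2994
  V (8, 9): total = 1949
Minimum is at Z with total 1288 blocks.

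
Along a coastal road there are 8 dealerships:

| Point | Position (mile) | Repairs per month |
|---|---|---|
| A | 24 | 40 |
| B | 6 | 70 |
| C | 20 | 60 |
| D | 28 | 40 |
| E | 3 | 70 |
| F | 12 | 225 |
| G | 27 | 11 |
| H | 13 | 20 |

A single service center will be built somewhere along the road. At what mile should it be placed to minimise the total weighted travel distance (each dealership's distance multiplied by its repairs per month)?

For a sum of weighted absolute distances on a line, the optimum is the weighted median (not the mean). Total weight W = 536; half-weight = 268.
Sort by position and accumulate weight:
  mile 3 (E, w=70) → cum 70
  mile 6 (B, w=70) → cum 140
  mile 12 (F, w=225) → cum 365  ≥ 268 → median here
  mile 13 (H, w=20) → cum 385
  mile 20 (C, w=60) → cum 445
  mile 24 (A, w=40) → cum 485
  mile 27 (G, w=11) → cum 496
  mile 28 (D, w=40) → cum 536
Optimal location: mile 12.

x = 12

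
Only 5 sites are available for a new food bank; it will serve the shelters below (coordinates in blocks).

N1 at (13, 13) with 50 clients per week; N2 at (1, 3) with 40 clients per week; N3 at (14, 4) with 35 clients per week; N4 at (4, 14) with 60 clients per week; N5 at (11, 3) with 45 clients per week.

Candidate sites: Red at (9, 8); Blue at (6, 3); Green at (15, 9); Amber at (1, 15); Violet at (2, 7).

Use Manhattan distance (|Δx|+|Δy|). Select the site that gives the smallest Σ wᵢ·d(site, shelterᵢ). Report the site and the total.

Red, total 2260 blocks

Total weighted distance at each candidate:
  Red (9, 8): total = 2260
  Blue (6, 3): total = 2370
  Green (15, 9): total = 2720
  Amber (1, 15): total = 3250
  Violet (2, 7): total = 2700
Minimum is at Red with total 2260 blocks.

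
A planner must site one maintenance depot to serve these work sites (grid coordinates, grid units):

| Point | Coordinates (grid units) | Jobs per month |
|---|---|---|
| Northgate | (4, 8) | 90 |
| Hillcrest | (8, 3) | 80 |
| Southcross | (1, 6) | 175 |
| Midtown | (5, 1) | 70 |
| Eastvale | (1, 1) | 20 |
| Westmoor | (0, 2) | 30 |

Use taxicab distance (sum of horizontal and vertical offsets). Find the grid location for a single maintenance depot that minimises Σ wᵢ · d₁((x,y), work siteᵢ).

(4, 6)

Manhattan distance separates: Σwᵢ(|x−xᵢ|+|y−yᵢ|) = Σwᵢ|x−xᵢ| + Σwᵢ|y−yᵢ|, so x and y are optimised independently as 1-D weighted medians.
Total weight W = 465; half = 232.5.
x-coordinate, sorted with cumulative weight:
  x=0 (Westmoor, w=30) cum 30
  x=1 (Southcross, w=175) cum 205
  x=1 (Eastvale, w=20) cum 225
  x=4 (Northgate, w=90) cum 315  ← median
  x=5 (Midtown, w=70) cum 385
  x=8 (Hillcrest, w=80) cum 465
⇒ x* = 4
y-coordinate, sorted with cumulative weight:
  y=1 (Midtown, w=70) cum 70
  y=1 (Eastvale, w=20) cum 90
  y=2 (Westmoor, w=30) cum 120
  y=3 (Hillcrest, w=80) cum 200
  y=6 (Southcross, w=175) cum 375  ← median
  y=8 (Northgate, w=90) cum 465
⇒ y* = 6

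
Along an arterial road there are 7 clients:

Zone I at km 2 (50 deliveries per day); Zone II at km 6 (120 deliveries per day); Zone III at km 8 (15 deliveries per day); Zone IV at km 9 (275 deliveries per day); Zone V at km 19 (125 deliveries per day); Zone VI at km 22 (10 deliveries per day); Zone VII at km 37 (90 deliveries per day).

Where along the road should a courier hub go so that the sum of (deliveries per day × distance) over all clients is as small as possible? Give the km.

x = 9

For a sum of weighted absolute distances on a line, the optimum is the weighted median (not the mean). Total weight W = 685; half-weight = 342.5.
Sort by position and accumulate weight:
  km 2 (Zone I, w=50) → cum 50
  km 6 (Zone II, w=120) → cum 170
  km 8 (Zone III, w=15) → cum 185
  km 9 (Zone IV, w=275) → cum 460  ≥ 342.5 → median here
  km 19 (Zone V, w=125) → cum 585
  km 22 (Zone VI, w=10) → cum 595
  km 37 (Zone VII, w=90) → cum 685
Optimal location: km 9.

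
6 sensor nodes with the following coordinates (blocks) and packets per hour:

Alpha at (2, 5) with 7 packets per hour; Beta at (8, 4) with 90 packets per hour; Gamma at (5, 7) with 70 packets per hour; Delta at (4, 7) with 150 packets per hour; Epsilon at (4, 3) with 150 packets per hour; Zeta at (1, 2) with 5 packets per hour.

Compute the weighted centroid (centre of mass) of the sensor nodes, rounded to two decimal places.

(4.85, 5.07)

The minimiser of Σwᵢ‖p−pᵢ‖² is the weighted centroid p* = (Σwᵢpᵢ)/(Σwᵢ).
Σwᵢ = 472.
Σwᵢxᵢ = 7·2 + 90·8 + 70·5 + 150·4 + 150·4 + 5·1 = 2289.
Σwᵢyᵢ = 7·5 + 90·4 + 70·7 + 150·7 + 150·3 + 5·2 = 2395.
x* = 2289/472 = 4.85, y* = 2395/472 = 5.07.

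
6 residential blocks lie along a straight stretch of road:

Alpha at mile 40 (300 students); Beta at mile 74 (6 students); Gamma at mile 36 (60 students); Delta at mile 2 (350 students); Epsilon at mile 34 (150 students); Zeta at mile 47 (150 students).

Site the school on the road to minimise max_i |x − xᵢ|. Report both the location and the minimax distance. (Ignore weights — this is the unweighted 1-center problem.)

location 38, max distance 36

The 1-center on a line is the midpoint of the two extreme points: leftmost at 2, rightmost at 74.
Optimal location = (2 + 74)/2 = 38; maximum distance = (74 − 2)/2 = 36.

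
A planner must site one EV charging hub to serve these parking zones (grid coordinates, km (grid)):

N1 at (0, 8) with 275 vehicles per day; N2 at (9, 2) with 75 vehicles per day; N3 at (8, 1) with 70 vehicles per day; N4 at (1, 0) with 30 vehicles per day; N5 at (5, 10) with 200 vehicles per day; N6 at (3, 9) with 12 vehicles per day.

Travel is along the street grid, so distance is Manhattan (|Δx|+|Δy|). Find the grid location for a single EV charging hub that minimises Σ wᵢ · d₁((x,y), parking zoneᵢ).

(5, 8)

Manhattan distance separates: Σwᵢ(|x−xᵢ|+|y−yᵢ|) = Σwᵢ|x−xᵢ| + Σwᵢ|y−yᵢ|, so x and y are optimised independently as 1-D weighted medians.
Total weight W = 662; half = 331.
x-coordinate, sorted with cumulative weight:
  x=0 (N1, w=275) cum 275
  x=1 (N4, w=30) cum 305
  x=3 (N6, w=12) cum 317
  x=5 (N5, w=200) cum 517  ← median
  x=8 (N3, w=70) cum 587
  x=9 (N2, w=75) cum 662
⇒ x* = 5
y-coordinate, sorted with cumulative weight:
  y=0 (N4, w=30) cum 30
  y=1 (N3, w=70) cum 100
  y=2 (N2, w=75) cum 175
  y=8 (N1, w=275) cum 450  ← median
  y=9 (N6, w=12) cum 462
  y=10 (N5, w=200) cum 662
⇒ y* = 8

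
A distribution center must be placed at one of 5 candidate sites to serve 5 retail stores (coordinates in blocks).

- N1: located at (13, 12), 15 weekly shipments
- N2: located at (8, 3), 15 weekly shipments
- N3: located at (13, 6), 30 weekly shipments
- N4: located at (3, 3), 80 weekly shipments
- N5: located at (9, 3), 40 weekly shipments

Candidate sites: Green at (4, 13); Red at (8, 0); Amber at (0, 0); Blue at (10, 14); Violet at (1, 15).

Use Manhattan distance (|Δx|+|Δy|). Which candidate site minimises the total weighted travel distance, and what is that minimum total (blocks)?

Red, total 1430 blocks

Total weighted distance at each candidate:
  Green (4, 13): total = 2320
  Red (8, 0): total = 1430
  Amber (0, 0): total = 2070
  Blue (10, 14): total = 2520
  Violet (1, 15): total = 3060
Minimum is at Red with total 1430 blocks.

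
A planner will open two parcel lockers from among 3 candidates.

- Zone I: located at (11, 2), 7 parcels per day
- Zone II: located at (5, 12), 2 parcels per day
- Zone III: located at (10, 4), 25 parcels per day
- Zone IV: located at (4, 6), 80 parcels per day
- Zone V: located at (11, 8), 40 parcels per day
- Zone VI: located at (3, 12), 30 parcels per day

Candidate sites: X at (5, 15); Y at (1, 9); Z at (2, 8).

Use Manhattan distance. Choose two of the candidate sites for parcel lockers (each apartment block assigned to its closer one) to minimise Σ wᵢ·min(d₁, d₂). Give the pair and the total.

{X, Z}, total 1241

Evaluate every pair (each demand assigned to the nearer of the two):
  {X, Z}: total = 1241
  {Y, Z}: total = 1249
  {X, Y}: total = 1545
Best pair: {X, Z} with total 1241.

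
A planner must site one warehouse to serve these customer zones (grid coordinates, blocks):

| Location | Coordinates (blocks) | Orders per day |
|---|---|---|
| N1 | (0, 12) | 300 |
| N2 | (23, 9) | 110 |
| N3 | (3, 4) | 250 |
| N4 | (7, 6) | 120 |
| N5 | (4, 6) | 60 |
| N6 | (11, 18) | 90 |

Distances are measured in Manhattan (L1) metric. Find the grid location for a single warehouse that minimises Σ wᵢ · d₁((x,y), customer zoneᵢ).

(3, 9)

Manhattan distance separates: Σwᵢ(|x−xᵢ|+|y−yᵢ|) = Σwᵢ|x−xᵢ| + Σwᵢ|y−yᵢ|, so x and y are optimised independently as 1-D weighted medians.
Total weight W = 930; half = 465.
x-coordinate, sorted with cumulative weight:
  x=0 (N1, w=300) cum 300
  x=3 (N3, w=250) cum 550  ← median
  x=4 (N5, w=60) cum 610
  x=7 (N4, w=120) cum 730
  x=11 (N6, w=90) cum 820
  x=23 (N2, w=110) cum 930
⇒ x* = 3
y-coordinate, sorted with cumulative weight:
  y=4 (N3, w=250) cum 250
  y=6 (N4, w=120) cum 370
  y=6 (N5, w=60) cum 430
  y=9 (N2, w=110) cum 540  ← median
  y=12 (N1, w=300) cum 840
  y=18 (N6, w=90) cum 930
⇒ y* = 9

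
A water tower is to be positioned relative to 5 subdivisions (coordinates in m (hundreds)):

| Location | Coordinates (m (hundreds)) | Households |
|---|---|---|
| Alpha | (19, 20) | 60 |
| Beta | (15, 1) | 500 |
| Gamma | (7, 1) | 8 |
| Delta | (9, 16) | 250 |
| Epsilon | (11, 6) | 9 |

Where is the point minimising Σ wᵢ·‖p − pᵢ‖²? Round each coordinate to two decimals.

The minimiser of Σwᵢ‖p−pᵢ‖² is the weighted centroid p* = (Σwᵢpᵢ)/(Σwᵢ).
Σwᵢ = 827.
Σwᵢxᵢ = 60·19 + 500·15 + 8·7 + 250·9 + 9·11 = 11045.
Σwᵢyᵢ = 60·20 + 500·1 + 8·1 + 250·16 + 9·6 = 5762.
x* = 11045/827 = 13.36, y* = 5762/827 = 6.97.

(13.36, 6.97)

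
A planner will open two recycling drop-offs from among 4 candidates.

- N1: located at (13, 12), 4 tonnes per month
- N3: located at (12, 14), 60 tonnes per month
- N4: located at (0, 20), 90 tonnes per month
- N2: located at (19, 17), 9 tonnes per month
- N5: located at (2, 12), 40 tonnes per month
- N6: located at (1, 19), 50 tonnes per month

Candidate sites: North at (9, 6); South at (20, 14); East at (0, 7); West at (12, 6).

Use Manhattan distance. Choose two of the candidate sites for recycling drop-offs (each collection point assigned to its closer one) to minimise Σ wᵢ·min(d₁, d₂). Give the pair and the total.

Evaluate every pair (each demand assigned to the nearer of the two):
  {South, East}: total = 2652
  {East, West}: total = 2770
  {North, East}: total = 2989
  {North, South}: total = 4192
  {North, West}: total = 4310
  {South, West}: total = 4724
Best pair: {South, East} with total 2652.

{South, East}, total 2652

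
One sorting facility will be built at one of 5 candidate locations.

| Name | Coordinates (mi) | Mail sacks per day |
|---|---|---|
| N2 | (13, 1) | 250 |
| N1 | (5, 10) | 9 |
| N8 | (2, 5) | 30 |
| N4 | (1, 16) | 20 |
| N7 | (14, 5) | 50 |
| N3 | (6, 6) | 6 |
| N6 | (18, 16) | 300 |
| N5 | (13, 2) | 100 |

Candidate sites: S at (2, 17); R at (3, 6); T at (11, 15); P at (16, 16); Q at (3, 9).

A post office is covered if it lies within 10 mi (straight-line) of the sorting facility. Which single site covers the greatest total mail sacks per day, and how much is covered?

Coverage radius r = 10 mi; a point is covered iff (Δx)²+(Δy)² ≤ 10² = 100.
  S (2, 17): covers {N1, N4} → 29
  R (3, 6): covers {N1, N8, N3} → 45
  T (11, 15): covers {N1, N6} → 309
  P (16, 16): covers {N6} → 300
  Q (3, 9): covers {N1, N8, N4, N3} → 65
Maximum coverage at T: 309 mail sacks per day.

T, covering 309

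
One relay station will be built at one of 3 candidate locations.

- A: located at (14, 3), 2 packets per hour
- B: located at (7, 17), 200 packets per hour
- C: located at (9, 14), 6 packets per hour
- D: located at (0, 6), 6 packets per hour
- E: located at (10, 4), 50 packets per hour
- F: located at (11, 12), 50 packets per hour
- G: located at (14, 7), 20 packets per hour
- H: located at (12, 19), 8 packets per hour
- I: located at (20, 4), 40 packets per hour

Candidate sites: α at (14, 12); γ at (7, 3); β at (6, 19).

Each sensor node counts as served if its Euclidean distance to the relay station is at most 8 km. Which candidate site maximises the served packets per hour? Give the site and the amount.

β, covering 214

Coverage radius r = 8 km; a point is covered iff (Δx)²+(Δy)² ≤ 8² = 64.
  α (14, 12): covers {C, F, G, H} → 84
  γ (7, 3): covers {A, D, E} → 58
  β (6, 19): covers {B, C, H} → 214
Maximum coverage at β: 214 packets per hour.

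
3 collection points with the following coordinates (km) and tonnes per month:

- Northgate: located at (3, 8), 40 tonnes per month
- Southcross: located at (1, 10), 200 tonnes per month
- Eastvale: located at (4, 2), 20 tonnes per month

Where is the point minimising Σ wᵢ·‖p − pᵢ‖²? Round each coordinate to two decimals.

The minimiser of Σwᵢ‖p−pᵢ‖² is the weighted centroid p* = (Σwᵢpᵢ)/(Σwᵢ).
Σwᵢ = 260.
Σwᵢxᵢ = 40·3 + 200·1 + 20·4 = 400.
Σwᵢyᵢ = 40·8 + 200·10 + 20·2 = 2360.
x* = 400/260 = 1.54, y* = 2360/260 = 9.08.

(1.54, 9.08)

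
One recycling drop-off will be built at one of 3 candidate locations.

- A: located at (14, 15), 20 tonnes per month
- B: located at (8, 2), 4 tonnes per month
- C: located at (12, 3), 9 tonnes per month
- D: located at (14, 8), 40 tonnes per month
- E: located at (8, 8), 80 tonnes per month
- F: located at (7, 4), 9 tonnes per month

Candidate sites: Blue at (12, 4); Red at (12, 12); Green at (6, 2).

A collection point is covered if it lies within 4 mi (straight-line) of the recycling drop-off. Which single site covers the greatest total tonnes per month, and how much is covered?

Coverage radius r = 4 mi; a point is covered iff (Δx)²+(Δy)² ≤ 4² = 16.
  Blue (12, 4): covers {C} → 9
  Red (12, 12): covers {A} → 20
  Green (6, 2): covers {B, F} → 13
Maximum coverage at Red: 20 tonnes per month.

Red, covering 20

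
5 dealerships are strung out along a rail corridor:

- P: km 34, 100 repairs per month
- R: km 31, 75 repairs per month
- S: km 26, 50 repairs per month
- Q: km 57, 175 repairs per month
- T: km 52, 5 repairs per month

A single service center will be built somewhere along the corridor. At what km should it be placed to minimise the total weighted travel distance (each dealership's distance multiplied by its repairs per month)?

For a sum of weighted absolute distances on a line, the optimum is the weighted median (not the mean). Total weight W = 405; half-weight = 202.5.
Sort by position and accumulate weight:
  km 26 (S, w=50) → cum 50
  km 31 (R, w=75) → cum 125
  km 34 (P, w=100) → cum 225  ≥ 202.5 → median here
  km 52 (T, w=5) → cum 230
  km 57 (Q, w=175) → cum 405
Optimal location: km 34.

x = 34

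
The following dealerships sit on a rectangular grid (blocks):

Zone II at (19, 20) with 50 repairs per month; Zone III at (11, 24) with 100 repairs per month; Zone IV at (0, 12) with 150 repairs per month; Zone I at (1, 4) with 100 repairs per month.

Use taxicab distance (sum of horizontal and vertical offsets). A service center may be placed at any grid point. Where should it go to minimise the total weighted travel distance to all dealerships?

Manhattan distance separates: Σwᵢ(|x−xᵢ|+|y−yᵢ|) = Σwᵢ|x−xᵢ| + Σwᵢ|y−yᵢ|, so x and y are optimised independently as 1-D weighted medians.
Total weight W = 400; half = 200.
x-coordinate, sorted with cumulative weight:
  x=0 (Zone IV, w=150) cum 150
  x=1 (Zone I, w=100) cum 250  ← median
  x=11 (Zone III, w=100) cum 350
  x=19 (Zone II, w=50) cum 400
⇒ x* = 1
y-coordinate, sorted with cumulative weight:
  y=4 (Zone I, w=100) cum 100
  y=12 (Zone IV, w=150) cum 250  ← median
  y=20 (Zone II, w=50) cum 300
  y=24 (Zone III, w=100) cum 400
⇒ y* = 12

(1, 12)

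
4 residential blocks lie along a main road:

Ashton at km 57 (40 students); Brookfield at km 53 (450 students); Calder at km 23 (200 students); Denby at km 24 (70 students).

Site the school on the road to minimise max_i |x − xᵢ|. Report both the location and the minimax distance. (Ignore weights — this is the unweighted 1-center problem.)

location 40, max distance 17

The 1-center on a line is the midpoint of the two extreme points: leftmost at 23, rightmost at 57.
Optimal location = (23 + 57)/2 = 40; maximum distance = (57 − 23)/2 = 17.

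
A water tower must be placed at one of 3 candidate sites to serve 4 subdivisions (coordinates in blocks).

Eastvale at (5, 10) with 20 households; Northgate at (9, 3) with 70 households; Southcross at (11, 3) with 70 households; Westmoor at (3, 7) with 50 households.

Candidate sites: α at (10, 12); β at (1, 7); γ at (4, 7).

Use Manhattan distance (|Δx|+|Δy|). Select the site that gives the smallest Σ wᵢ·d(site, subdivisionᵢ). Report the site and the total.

Total weighted distance at each candidate:
  α (10, 12): total = 2140
  β (1, 7): total = 2060
  γ (4, 7): total = 1530
Minimum is at γ with total 1530 blocks.

γ, total 1530 blocks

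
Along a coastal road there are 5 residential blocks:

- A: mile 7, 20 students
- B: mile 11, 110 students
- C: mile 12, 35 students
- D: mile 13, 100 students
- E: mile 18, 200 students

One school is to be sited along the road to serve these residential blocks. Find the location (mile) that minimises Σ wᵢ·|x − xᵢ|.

x = 13

For a sum of weighted absolute distances on a line, the optimum is the weighted median (not the mean). Total weight W = 465; half-weight = 232.5.
Sort by position and accumulate weight:
  mile 7 (A, w=20) → cum 20
  mile 11 (B, w=110) → cum 130
  mile 12 (C, w=35) → cum 165
  mile 13 (D, w=100) → cum 265  ≥ 232.5 → median here
  mile 18 (E, w=200) → cum 465
Optimal location: mile 13.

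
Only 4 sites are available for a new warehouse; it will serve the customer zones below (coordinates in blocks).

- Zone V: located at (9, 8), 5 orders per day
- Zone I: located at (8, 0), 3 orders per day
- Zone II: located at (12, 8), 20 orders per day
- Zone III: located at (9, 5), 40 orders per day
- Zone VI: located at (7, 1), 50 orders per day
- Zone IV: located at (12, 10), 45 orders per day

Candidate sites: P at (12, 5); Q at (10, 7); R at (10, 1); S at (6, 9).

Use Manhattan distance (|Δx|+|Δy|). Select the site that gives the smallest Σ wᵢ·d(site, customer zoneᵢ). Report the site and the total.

Q, total 892 blocks

Total weighted distance at each candidate:
  P (12, 5): total = 912
  Q (10, 7): total = 892
  R (10, 1): total = 1074
  S (6, 9): total = 1238
Minimum is at Q with total 892 blocks.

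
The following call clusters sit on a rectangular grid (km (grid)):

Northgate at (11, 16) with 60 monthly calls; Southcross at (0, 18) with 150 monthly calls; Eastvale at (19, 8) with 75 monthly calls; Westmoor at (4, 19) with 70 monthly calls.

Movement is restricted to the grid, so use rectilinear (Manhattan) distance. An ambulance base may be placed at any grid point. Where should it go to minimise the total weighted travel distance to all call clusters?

Manhattan distance separates: Σwᵢ(|x−xᵢ|+|y−yᵢ|) = Σwᵢ|x−xᵢ| + Σwᵢ|y−yᵢ|, so x and y are optimised independently as 1-D weighted medians.
Total weight W = 355; half = 177.5.
x-coordinate, sorted with cumulative weight:
  x=0 (Southcross, w=150) cum 150
  x=4 (Westmoor, w=70) cum 220  ← median
  x=11 (Northgate, w=60) cum 280
  x=19 (Eastvale, w=75) cum 355
⇒ x* = 4
y-coordinate, sorted with cumulative weight:
  y=8 (Eastvale, w=75) cum 75
  y=16 (Northgate, w=60) cum 135
  y=18 (Southcross, w=150) cum 285  ← median
  y=19 (Westmoor, w=70) cum 355
⇒ y* = 18

(4, 18)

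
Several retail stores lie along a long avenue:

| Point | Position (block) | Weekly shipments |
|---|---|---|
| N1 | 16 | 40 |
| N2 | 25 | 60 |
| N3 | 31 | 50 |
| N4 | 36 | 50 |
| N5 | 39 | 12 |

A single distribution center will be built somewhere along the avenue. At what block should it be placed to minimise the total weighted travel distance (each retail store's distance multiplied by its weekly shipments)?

x = 31

For a sum of weighted absolute distances on a line, the optimum is the weighted median (not the mean). Total weight W = 212; half-weight = 106.
Sort by position and accumulate weight:
  block 16 (N1, w=40) → cum 40
  block 25 (N2, w=60) → cum 100
  block 31 (N3, w=50) → cum 150  ≥ 106 → median here
  block 36 (N4, w=50) → cum 200
  block 39 (N5, w=12) → cum 212
Optimal location: block 31.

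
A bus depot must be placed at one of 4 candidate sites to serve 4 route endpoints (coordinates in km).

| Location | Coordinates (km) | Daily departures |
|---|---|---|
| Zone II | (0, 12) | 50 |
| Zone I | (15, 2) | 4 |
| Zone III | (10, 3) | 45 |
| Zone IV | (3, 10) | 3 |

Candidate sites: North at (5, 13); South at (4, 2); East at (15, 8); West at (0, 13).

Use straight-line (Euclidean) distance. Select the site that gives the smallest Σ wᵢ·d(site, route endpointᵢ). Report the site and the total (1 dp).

Total weighted distance at each candidate:
  North (5, 13): total = 828.3
  South (4, 2): total = 880.4
  East (15, 8): total = 1154.9
  West (0, 13): total = 773.5
Minimum is at West with total 773.5 km.

West, total 773.5 km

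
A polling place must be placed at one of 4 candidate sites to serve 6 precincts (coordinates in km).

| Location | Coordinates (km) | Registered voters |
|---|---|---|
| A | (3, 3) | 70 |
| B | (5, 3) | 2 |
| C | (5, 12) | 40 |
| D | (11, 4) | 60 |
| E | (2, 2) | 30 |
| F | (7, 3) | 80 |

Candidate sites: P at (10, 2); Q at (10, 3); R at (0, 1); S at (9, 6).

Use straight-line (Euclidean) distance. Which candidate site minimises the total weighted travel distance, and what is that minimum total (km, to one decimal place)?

Total weighted distance at each candidate:
  P (10, 2): total = 1579.5
  Q (10, 3): total = 1478.5
  R (0, 1): total = 2080.1
  S (9, 6): total = 1468.0
Minimum is at S with total 1468.0 km.

S, total 1468.0 km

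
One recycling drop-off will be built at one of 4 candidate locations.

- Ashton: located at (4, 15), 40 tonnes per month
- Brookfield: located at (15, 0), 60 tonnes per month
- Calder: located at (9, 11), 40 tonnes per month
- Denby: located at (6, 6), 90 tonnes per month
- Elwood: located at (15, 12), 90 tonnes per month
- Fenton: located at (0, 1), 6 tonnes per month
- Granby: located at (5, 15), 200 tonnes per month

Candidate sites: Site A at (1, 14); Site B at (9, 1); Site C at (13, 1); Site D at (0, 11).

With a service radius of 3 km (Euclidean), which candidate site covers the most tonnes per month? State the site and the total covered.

Coverage radius r = 3 km; a point is covered iff (Δx)²+(Δy)² ≤ 3² = 9.
  Site A (1, 14): covers {none} → 0
  Site B (9, 1): covers {none} → 0
  Site C (13, 1): covers {Brookfield} → 60
  Site D (0, 11): covers {none} → 0
Maximum coverage at Site C: 60 tonnes per month.

Site C, covering 60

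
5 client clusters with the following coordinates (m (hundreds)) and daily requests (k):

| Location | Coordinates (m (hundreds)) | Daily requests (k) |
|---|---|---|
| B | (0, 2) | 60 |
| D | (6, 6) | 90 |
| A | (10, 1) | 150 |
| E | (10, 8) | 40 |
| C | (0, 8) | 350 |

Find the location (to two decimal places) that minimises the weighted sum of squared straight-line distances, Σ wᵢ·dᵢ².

The minimiser of Σwᵢ‖p−pᵢ‖² is the weighted centroid p* = (Σwᵢpᵢ)/(Σwᵢ).
Σwᵢ = 690.
Σwᵢxᵢ = 60·0 + 90·6 + 150·10 + 40·10 + 350·0 = 2440.
Σwᵢyᵢ = 60·2 + 90·6 + 150·1 + 40·8 + 350·8 = 3930.
x* = 2440/690 = 3.54, y* = 3930/690 = 5.70.

(3.54, 5.70)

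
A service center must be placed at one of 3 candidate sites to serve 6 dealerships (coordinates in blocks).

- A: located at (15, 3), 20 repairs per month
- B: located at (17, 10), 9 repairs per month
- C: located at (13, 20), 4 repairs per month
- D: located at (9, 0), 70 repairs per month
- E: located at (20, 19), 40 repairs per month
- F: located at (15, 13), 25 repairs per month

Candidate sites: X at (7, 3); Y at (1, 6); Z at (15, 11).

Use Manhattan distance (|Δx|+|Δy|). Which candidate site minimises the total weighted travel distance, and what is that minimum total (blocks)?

Z, total 1991 blocks

Total weighted distance at each candidate:
  X (7, 3): total = 2365
  Y (1, 6): total = 3409
  Z (15, 11): total = 1991
Minimum is at Z with total 1991 blocks.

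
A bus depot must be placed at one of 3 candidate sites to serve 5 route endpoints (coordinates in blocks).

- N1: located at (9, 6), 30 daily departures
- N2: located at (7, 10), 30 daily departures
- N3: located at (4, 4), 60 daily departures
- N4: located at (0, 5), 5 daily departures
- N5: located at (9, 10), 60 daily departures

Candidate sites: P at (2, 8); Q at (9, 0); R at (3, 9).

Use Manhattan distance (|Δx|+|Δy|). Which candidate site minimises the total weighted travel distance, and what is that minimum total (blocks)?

Total weighted distance at each candidate:
  P (2, 8): total = 1405
  Q (9, 0): total = 1750
  R (3, 9): total = 1235
Minimum is at R with total 1235 blocks.

R, total 1235 blocks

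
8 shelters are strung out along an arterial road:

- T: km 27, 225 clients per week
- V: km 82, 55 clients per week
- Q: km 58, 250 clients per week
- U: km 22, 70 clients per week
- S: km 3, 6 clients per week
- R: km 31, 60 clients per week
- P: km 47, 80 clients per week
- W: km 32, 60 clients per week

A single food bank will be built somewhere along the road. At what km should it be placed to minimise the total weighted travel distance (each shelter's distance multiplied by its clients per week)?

For a sum of weighted absolute distances on a line, the optimum is the weighted median (not the mean). Total weight W = 806; half-weight = 403.
Sort by position and accumulate weight:
  km 3 (S, w=6) → cum 6
  km 22 (U, w=70) → cum 76
  km 27 (T, w=225) → cum 301
  km 31 (R, w=60) → cum 361
  km 32 (W, w=60) → cum 421  ≥ 403 → median here
  km 47 (P, w=80) → cum 501
  km 58 (Q, w=250) → cum 751
  km 82 (V, w=55) → cum 806
Optimal location: km 32.

x = 32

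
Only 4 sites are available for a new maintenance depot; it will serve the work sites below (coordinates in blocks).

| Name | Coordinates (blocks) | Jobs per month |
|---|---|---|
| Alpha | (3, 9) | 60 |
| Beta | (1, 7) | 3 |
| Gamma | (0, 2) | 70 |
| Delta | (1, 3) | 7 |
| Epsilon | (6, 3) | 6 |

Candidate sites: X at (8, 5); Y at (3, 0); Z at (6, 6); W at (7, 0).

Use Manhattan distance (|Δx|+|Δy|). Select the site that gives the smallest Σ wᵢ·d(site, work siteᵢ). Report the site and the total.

Total weighted distance at each candidate:
  X (8, 5): total = 1424
  Y (3, 0): total = 988
  Z (6, 6): total = 1152
  W (7, 0): total = 1536
Minimum is at Y with total 988 blocks.

Y, total 988 blocks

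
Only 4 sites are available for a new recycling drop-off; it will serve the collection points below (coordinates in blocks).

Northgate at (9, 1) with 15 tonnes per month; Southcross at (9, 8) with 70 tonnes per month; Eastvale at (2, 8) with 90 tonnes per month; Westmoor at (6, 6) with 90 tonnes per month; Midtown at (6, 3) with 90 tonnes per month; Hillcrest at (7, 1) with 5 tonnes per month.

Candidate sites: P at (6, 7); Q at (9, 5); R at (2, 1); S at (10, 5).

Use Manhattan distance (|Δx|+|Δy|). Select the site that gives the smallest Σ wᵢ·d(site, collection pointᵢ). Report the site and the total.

P, total 1350 blocks

Total weighted distance at each candidate:
  P (6, 7): total = 1350
  Q (9, 5): total = 2010
  R (2, 1): total = 3090
  S (10, 5): total = 2370
Minimum is at P with total 1350 blocks.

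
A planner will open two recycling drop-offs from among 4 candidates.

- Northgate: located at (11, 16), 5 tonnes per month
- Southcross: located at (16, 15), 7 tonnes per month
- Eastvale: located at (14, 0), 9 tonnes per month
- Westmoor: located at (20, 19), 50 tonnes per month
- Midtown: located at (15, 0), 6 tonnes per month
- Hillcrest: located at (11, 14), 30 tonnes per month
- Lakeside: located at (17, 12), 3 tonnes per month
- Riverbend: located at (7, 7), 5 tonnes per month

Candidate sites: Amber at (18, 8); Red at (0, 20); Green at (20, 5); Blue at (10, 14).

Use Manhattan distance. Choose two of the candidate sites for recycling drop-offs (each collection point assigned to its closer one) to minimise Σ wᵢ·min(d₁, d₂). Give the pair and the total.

Evaluate every pair (each demand assigned to the nearer of the two):
  {Amber, Blue}: total = 983
  {Green, Blue}: total = 1030
  {Red, Blue}: total = 1197
  {Amber, Green}: total = 1412
  {Amber, Red}: total = 1427
  {Red, Green}: total = 1647
Best pair: {Amber, Blue} with total 983.

{Amber, Blue}, total 983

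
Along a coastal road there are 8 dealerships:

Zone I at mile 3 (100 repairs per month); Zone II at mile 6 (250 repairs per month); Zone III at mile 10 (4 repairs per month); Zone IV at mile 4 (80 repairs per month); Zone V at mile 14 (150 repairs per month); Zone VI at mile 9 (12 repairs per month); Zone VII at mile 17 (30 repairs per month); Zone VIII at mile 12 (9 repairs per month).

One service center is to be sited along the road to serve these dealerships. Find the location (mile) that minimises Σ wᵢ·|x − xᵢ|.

x = 6

For a sum of weighted absolute distances on a line, the optimum is the weighted median (not the mean). Total weight W = 635; half-weight = 317.5.
Sort by position and accumulate weight:
  mile 3 (Zone I, w=100) → cum 100
  mile 4 (Zone IV, w=80) → cum 180
  mile 6 (Zone II, w=250) → cum 430  ≥ 317.5 → median here
  mile 9 (Zone VI, w=12) → cum 442
  mile 10 (Zone III, w=4) → cum 446
  mile 12 (Zone VIII, w=9) → cum 455
  mile 14 (Zone V, w=150) → cum 605
  mile 17 (Zone VII, w=30) → cum 635
Optimal location: mile 6.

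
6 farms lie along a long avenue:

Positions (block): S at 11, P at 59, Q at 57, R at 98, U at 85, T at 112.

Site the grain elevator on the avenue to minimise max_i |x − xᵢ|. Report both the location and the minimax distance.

location 61.5, max distance 50.5

The 1-center on a line is the midpoint of the two extreme points: leftmost at 11, rightmost at 112.
Optimal location = (11 + 112)/2 = 61.5; maximum distance = (112 − 11)/2 = 50.5.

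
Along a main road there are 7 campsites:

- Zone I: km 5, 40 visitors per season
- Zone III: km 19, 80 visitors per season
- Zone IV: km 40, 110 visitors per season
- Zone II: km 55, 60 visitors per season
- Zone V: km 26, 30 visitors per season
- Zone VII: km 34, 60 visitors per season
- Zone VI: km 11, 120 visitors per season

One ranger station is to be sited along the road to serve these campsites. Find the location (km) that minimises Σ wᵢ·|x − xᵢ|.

x = 26

For a sum of weighted absolute distances on a line, the optimum is the weighted median (not the mean). Total weight W = 500; half-weight = 250.
Sort by position and accumulate weight:
  km 5 (Zone I, w=40) → cum 40
  km 11 (Zone VI, w=120) → cum 160
  km 19 (Zone III, w=80) → cum 240
  km 26 (Zone V, w=30) → cum 270  ≥ 250 → median here
  km 34 (Zone VII, w=60) → cum 330
  km 40 (Zone IV, w=110) → cum 440
  km 55 (Zone II, w=60) → cum 500
Optimal location: km 26.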